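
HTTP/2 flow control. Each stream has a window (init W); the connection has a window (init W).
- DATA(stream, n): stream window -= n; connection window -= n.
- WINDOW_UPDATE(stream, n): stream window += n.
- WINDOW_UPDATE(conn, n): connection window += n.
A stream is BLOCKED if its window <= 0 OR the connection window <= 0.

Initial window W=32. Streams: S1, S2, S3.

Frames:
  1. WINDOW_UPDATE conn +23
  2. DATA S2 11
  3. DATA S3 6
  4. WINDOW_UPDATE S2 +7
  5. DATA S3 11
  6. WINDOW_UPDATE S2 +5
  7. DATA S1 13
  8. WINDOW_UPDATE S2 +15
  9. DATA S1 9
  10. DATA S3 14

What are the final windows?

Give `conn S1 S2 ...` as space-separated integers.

Answer: -9 10 48 1

Derivation:
Op 1: conn=55 S1=32 S2=32 S3=32 blocked=[]
Op 2: conn=44 S1=32 S2=21 S3=32 blocked=[]
Op 3: conn=38 S1=32 S2=21 S3=26 blocked=[]
Op 4: conn=38 S1=32 S2=28 S3=26 blocked=[]
Op 5: conn=27 S1=32 S2=28 S3=15 blocked=[]
Op 6: conn=27 S1=32 S2=33 S3=15 blocked=[]
Op 7: conn=14 S1=19 S2=33 S3=15 blocked=[]
Op 8: conn=14 S1=19 S2=48 S3=15 blocked=[]
Op 9: conn=5 S1=10 S2=48 S3=15 blocked=[]
Op 10: conn=-9 S1=10 S2=48 S3=1 blocked=[1, 2, 3]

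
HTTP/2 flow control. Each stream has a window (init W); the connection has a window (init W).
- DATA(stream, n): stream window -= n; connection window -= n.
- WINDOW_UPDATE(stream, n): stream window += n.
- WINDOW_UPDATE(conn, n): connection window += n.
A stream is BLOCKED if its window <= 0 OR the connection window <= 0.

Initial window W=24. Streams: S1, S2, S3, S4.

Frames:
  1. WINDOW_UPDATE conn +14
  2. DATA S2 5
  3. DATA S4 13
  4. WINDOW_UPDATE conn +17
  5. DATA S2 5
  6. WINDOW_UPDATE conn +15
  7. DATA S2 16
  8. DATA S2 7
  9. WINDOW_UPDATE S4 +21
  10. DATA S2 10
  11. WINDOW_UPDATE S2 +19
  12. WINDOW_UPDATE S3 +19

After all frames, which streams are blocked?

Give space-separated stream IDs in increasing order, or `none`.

Answer: S2

Derivation:
Op 1: conn=38 S1=24 S2=24 S3=24 S4=24 blocked=[]
Op 2: conn=33 S1=24 S2=19 S3=24 S4=24 blocked=[]
Op 3: conn=20 S1=24 S2=19 S3=24 S4=11 blocked=[]
Op 4: conn=37 S1=24 S2=19 S3=24 S4=11 blocked=[]
Op 5: conn=32 S1=24 S2=14 S3=24 S4=11 blocked=[]
Op 6: conn=47 S1=24 S2=14 S3=24 S4=11 blocked=[]
Op 7: conn=31 S1=24 S2=-2 S3=24 S4=11 blocked=[2]
Op 8: conn=24 S1=24 S2=-9 S3=24 S4=11 blocked=[2]
Op 9: conn=24 S1=24 S2=-9 S3=24 S4=32 blocked=[2]
Op 10: conn=14 S1=24 S2=-19 S3=24 S4=32 blocked=[2]
Op 11: conn=14 S1=24 S2=0 S3=24 S4=32 blocked=[2]
Op 12: conn=14 S1=24 S2=0 S3=43 S4=32 blocked=[2]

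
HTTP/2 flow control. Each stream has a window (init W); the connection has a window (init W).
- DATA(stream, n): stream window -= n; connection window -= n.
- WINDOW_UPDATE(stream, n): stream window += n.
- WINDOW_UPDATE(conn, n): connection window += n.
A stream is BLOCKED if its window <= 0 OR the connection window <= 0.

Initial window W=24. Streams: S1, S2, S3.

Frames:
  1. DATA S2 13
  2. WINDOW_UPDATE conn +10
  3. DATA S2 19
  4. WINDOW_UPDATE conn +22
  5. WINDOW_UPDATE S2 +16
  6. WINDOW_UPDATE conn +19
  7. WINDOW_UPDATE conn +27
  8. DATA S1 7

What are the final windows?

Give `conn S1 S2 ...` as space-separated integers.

Op 1: conn=11 S1=24 S2=11 S3=24 blocked=[]
Op 2: conn=21 S1=24 S2=11 S3=24 blocked=[]
Op 3: conn=2 S1=24 S2=-8 S3=24 blocked=[2]
Op 4: conn=24 S1=24 S2=-8 S3=24 blocked=[2]
Op 5: conn=24 S1=24 S2=8 S3=24 blocked=[]
Op 6: conn=43 S1=24 S2=8 S3=24 blocked=[]
Op 7: conn=70 S1=24 S2=8 S3=24 blocked=[]
Op 8: conn=63 S1=17 S2=8 S3=24 blocked=[]

Answer: 63 17 8 24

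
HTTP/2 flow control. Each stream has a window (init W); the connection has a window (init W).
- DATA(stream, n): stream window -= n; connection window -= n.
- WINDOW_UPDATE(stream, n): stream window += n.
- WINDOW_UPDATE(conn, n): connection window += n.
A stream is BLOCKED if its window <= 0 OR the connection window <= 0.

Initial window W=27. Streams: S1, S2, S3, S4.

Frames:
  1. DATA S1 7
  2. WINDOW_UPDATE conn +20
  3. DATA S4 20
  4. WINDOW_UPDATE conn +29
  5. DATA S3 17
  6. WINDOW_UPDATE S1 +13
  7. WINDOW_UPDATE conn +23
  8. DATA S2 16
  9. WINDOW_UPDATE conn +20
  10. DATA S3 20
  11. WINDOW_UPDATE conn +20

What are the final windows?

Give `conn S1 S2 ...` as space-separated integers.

Op 1: conn=20 S1=20 S2=27 S3=27 S4=27 blocked=[]
Op 2: conn=40 S1=20 S2=27 S3=27 S4=27 blocked=[]
Op 3: conn=20 S1=20 S2=27 S3=27 S4=7 blocked=[]
Op 4: conn=49 S1=20 S2=27 S3=27 S4=7 blocked=[]
Op 5: conn=32 S1=20 S2=27 S3=10 S4=7 blocked=[]
Op 6: conn=32 S1=33 S2=27 S3=10 S4=7 blocked=[]
Op 7: conn=55 S1=33 S2=27 S3=10 S4=7 blocked=[]
Op 8: conn=39 S1=33 S2=11 S3=10 S4=7 blocked=[]
Op 9: conn=59 S1=33 S2=11 S3=10 S4=7 blocked=[]
Op 10: conn=39 S1=33 S2=11 S3=-10 S4=7 blocked=[3]
Op 11: conn=59 S1=33 S2=11 S3=-10 S4=7 blocked=[3]

Answer: 59 33 11 -10 7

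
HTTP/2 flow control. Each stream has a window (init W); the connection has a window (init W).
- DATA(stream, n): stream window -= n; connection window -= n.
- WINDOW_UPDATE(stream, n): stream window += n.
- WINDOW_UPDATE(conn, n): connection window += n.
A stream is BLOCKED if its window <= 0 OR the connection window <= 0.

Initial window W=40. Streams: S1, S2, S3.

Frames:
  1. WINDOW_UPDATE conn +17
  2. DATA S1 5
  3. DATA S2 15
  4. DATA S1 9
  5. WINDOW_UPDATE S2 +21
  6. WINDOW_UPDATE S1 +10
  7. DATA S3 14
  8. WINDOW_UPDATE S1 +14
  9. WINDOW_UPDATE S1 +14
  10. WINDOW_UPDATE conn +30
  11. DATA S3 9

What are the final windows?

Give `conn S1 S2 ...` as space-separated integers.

Answer: 35 64 46 17

Derivation:
Op 1: conn=57 S1=40 S2=40 S3=40 blocked=[]
Op 2: conn=52 S1=35 S2=40 S3=40 blocked=[]
Op 3: conn=37 S1=35 S2=25 S3=40 blocked=[]
Op 4: conn=28 S1=26 S2=25 S3=40 blocked=[]
Op 5: conn=28 S1=26 S2=46 S3=40 blocked=[]
Op 6: conn=28 S1=36 S2=46 S3=40 blocked=[]
Op 7: conn=14 S1=36 S2=46 S3=26 blocked=[]
Op 8: conn=14 S1=50 S2=46 S3=26 blocked=[]
Op 9: conn=14 S1=64 S2=46 S3=26 blocked=[]
Op 10: conn=44 S1=64 S2=46 S3=26 blocked=[]
Op 11: conn=35 S1=64 S2=46 S3=17 blocked=[]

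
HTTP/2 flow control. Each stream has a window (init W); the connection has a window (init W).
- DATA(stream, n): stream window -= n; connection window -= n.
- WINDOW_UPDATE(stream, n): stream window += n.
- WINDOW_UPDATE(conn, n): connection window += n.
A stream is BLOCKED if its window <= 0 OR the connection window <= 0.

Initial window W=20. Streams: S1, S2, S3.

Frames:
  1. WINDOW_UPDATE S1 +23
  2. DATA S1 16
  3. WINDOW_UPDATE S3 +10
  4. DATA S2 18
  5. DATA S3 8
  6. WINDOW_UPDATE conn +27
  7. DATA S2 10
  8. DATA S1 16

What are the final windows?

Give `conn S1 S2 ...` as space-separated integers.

Op 1: conn=20 S1=43 S2=20 S3=20 blocked=[]
Op 2: conn=4 S1=27 S2=20 S3=20 blocked=[]
Op 3: conn=4 S1=27 S2=20 S3=30 blocked=[]
Op 4: conn=-14 S1=27 S2=2 S3=30 blocked=[1, 2, 3]
Op 5: conn=-22 S1=27 S2=2 S3=22 blocked=[1, 2, 3]
Op 6: conn=5 S1=27 S2=2 S3=22 blocked=[]
Op 7: conn=-5 S1=27 S2=-8 S3=22 blocked=[1, 2, 3]
Op 8: conn=-21 S1=11 S2=-8 S3=22 blocked=[1, 2, 3]

Answer: -21 11 -8 22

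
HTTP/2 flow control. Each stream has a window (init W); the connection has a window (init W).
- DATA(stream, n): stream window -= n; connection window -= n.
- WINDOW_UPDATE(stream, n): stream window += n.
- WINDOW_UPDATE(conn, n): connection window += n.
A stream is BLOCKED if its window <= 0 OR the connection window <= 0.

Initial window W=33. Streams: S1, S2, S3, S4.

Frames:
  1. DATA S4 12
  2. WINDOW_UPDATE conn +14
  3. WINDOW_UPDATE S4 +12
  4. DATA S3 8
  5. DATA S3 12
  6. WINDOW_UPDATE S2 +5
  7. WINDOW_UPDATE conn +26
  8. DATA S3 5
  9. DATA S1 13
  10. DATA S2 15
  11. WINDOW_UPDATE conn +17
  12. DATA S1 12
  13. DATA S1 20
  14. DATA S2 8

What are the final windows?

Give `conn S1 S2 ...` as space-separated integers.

Op 1: conn=21 S1=33 S2=33 S3=33 S4=21 blocked=[]
Op 2: conn=35 S1=33 S2=33 S3=33 S4=21 blocked=[]
Op 3: conn=35 S1=33 S2=33 S3=33 S4=33 blocked=[]
Op 4: conn=27 S1=33 S2=33 S3=25 S4=33 blocked=[]
Op 5: conn=15 S1=33 S2=33 S3=13 S4=33 blocked=[]
Op 6: conn=15 S1=33 S2=38 S3=13 S4=33 blocked=[]
Op 7: conn=41 S1=33 S2=38 S3=13 S4=33 blocked=[]
Op 8: conn=36 S1=33 S2=38 S3=8 S4=33 blocked=[]
Op 9: conn=23 S1=20 S2=38 S3=8 S4=33 blocked=[]
Op 10: conn=8 S1=20 S2=23 S3=8 S4=33 blocked=[]
Op 11: conn=25 S1=20 S2=23 S3=8 S4=33 blocked=[]
Op 12: conn=13 S1=8 S2=23 S3=8 S4=33 blocked=[]
Op 13: conn=-7 S1=-12 S2=23 S3=8 S4=33 blocked=[1, 2, 3, 4]
Op 14: conn=-15 S1=-12 S2=15 S3=8 S4=33 blocked=[1, 2, 3, 4]

Answer: -15 -12 15 8 33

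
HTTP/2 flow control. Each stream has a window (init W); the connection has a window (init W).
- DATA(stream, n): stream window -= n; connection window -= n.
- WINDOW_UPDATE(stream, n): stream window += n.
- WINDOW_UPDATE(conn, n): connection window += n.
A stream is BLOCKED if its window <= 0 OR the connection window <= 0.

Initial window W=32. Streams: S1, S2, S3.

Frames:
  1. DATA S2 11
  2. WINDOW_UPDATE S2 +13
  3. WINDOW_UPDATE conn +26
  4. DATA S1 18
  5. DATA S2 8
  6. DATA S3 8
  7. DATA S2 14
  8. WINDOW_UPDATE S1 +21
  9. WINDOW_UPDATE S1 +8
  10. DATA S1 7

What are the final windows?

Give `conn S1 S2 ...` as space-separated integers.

Op 1: conn=21 S1=32 S2=21 S3=32 blocked=[]
Op 2: conn=21 S1=32 S2=34 S3=32 blocked=[]
Op 3: conn=47 S1=32 S2=34 S3=32 blocked=[]
Op 4: conn=29 S1=14 S2=34 S3=32 blocked=[]
Op 5: conn=21 S1=14 S2=26 S3=32 blocked=[]
Op 6: conn=13 S1=14 S2=26 S3=24 blocked=[]
Op 7: conn=-1 S1=14 S2=12 S3=24 blocked=[1, 2, 3]
Op 8: conn=-1 S1=35 S2=12 S3=24 blocked=[1, 2, 3]
Op 9: conn=-1 S1=43 S2=12 S3=24 blocked=[1, 2, 3]
Op 10: conn=-8 S1=36 S2=12 S3=24 blocked=[1, 2, 3]

Answer: -8 36 12 24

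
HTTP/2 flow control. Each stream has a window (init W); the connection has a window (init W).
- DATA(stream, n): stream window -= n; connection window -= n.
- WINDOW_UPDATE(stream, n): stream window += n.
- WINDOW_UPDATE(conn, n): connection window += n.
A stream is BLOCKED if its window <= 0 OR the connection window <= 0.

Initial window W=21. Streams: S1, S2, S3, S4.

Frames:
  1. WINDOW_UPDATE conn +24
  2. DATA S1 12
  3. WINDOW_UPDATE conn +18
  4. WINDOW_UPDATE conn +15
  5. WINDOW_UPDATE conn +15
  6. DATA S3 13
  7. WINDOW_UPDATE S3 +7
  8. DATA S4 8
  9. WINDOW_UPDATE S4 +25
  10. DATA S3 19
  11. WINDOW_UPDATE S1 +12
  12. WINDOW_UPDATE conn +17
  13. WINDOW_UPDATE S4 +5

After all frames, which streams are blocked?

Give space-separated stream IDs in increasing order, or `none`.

Op 1: conn=45 S1=21 S2=21 S3=21 S4=21 blocked=[]
Op 2: conn=33 S1=9 S2=21 S3=21 S4=21 blocked=[]
Op 3: conn=51 S1=9 S2=21 S3=21 S4=21 blocked=[]
Op 4: conn=66 S1=9 S2=21 S3=21 S4=21 blocked=[]
Op 5: conn=81 S1=9 S2=21 S3=21 S4=21 blocked=[]
Op 6: conn=68 S1=9 S2=21 S3=8 S4=21 blocked=[]
Op 7: conn=68 S1=9 S2=21 S3=15 S4=21 blocked=[]
Op 8: conn=60 S1=9 S2=21 S3=15 S4=13 blocked=[]
Op 9: conn=60 S1=9 S2=21 S3=15 S4=38 blocked=[]
Op 10: conn=41 S1=9 S2=21 S3=-4 S4=38 blocked=[3]
Op 11: conn=41 S1=21 S2=21 S3=-4 S4=38 blocked=[3]
Op 12: conn=58 S1=21 S2=21 S3=-4 S4=38 blocked=[3]
Op 13: conn=58 S1=21 S2=21 S3=-4 S4=43 blocked=[3]

Answer: S3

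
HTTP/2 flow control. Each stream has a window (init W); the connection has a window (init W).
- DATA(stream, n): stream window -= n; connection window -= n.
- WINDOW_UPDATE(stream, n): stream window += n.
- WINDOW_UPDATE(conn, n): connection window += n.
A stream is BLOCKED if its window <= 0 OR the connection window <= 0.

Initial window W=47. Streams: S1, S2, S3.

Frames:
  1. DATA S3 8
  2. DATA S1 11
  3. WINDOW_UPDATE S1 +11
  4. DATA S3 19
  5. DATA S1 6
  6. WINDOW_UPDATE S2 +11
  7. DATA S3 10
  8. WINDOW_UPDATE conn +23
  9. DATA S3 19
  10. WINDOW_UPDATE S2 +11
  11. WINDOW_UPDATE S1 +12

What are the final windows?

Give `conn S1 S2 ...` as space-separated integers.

Answer: -3 53 69 -9

Derivation:
Op 1: conn=39 S1=47 S2=47 S3=39 blocked=[]
Op 2: conn=28 S1=36 S2=47 S3=39 blocked=[]
Op 3: conn=28 S1=47 S2=47 S3=39 blocked=[]
Op 4: conn=9 S1=47 S2=47 S3=20 blocked=[]
Op 5: conn=3 S1=41 S2=47 S3=20 blocked=[]
Op 6: conn=3 S1=41 S2=58 S3=20 blocked=[]
Op 7: conn=-7 S1=41 S2=58 S3=10 blocked=[1, 2, 3]
Op 8: conn=16 S1=41 S2=58 S3=10 blocked=[]
Op 9: conn=-3 S1=41 S2=58 S3=-9 blocked=[1, 2, 3]
Op 10: conn=-3 S1=41 S2=69 S3=-9 blocked=[1, 2, 3]
Op 11: conn=-3 S1=53 S2=69 S3=-9 blocked=[1, 2, 3]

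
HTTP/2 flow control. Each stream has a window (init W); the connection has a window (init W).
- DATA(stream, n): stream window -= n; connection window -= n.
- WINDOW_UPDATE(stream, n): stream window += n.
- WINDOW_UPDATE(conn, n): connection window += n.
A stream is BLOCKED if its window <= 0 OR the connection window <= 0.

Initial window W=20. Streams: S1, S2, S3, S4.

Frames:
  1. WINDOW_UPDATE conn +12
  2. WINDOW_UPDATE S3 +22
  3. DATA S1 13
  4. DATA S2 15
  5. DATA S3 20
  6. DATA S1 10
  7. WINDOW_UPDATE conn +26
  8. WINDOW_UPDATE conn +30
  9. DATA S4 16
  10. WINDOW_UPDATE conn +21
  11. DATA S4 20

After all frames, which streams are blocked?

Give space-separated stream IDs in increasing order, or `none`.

Answer: S1 S4

Derivation:
Op 1: conn=32 S1=20 S2=20 S3=20 S4=20 blocked=[]
Op 2: conn=32 S1=20 S2=20 S3=42 S4=20 blocked=[]
Op 3: conn=19 S1=7 S2=20 S3=42 S4=20 blocked=[]
Op 4: conn=4 S1=7 S2=5 S3=42 S4=20 blocked=[]
Op 5: conn=-16 S1=7 S2=5 S3=22 S4=20 blocked=[1, 2, 3, 4]
Op 6: conn=-26 S1=-3 S2=5 S3=22 S4=20 blocked=[1, 2, 3, 4]
Op 7: conn=0 S1=-3 S2=5 S3=22 S4=20 blocked=[1, 2, 3, 4]
Op 8: conn=30 S1=-3 S2=5 S3=22 S4=20 blocked=[1]
Op 9: conn=14 S1=-3 S2=5 S3=22 S4=4 blocked=[1]
Op 10: conn=35 S1=-3 S2=5 S3=22 S4=4 blocked=[1]
Op 11: conn=15 S1=-3 S2=5 S3=22 S4=-16 blocked=[1, 4]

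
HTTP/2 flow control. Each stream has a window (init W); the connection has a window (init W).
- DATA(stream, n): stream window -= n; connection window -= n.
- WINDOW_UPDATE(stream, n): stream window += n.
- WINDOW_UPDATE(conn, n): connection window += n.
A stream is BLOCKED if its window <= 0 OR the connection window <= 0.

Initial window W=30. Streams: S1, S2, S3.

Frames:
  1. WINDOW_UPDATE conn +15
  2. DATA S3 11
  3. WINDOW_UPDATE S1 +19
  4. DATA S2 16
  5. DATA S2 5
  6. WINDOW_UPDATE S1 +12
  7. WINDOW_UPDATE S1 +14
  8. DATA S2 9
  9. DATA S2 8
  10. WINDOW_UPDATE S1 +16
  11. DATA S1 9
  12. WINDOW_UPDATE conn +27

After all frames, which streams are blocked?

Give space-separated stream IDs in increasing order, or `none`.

Answer: S2

Derivation:
Op 1: conn=45 S1=30 S2=30 S3=30 blocked=[]
Op 2: conn=34 S1=30 S2=30 S3=19 blocked=[]
Op 3: conn=34 S1=49 S2=30 S3=19 blocked=[]
Op 4: conn=18 S1=49 S2=14 S3=19 blocked=[]
Op 5: conn=13 S1=49 S2=9 S3=19 blocked=[]
Op 6: conn=13 S1=61 S2=9 S3=19 blocked=[]
Op 7: conn=13 S1=75 S2=9 S3=19 blocked=[]
Op 8: conn=4 S1=75 S2=0 S3=19 blocked=[2]
Op 9: conn=-4 S1=75 S2=-8 S3=19 blocked=[1, 2, 3]
Op 10: conn=-4 S1=91 S2=-8 S3=19 blocked=[1, 2, 3]
Op 11: conn=-13 S1=82 S2=-8 S3=19 blocked=[1, 2, 3]
Op 12: conn=14 S1=82 S2=-8 S3=19 blocked=[2]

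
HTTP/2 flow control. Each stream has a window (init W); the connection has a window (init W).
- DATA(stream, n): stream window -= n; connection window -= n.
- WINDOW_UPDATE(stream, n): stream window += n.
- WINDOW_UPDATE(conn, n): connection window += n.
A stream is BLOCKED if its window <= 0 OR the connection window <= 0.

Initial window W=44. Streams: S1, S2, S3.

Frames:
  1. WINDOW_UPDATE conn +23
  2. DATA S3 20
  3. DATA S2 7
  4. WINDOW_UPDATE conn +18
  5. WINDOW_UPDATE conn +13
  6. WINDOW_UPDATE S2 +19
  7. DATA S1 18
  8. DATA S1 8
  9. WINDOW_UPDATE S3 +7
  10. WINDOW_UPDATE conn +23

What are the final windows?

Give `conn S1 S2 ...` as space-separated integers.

Answer: 68 18 56 31

Derivation:
Op 1: conn=67 S1=44 S2=44 S3=44 blocked=[]
Op 2: conn=47 S1=44 S2=44 S3=24 blocked=[]
Op 3: conn=40 S1=44 S2=37 S3=24 blocked=[]
Op 4: conn=58 S1=44 S2=37 S3=24 blocked=[]
Op 5: conn=71 S1=44 S2=37 S3=24 blocked=[]
Op 6: conn=71 S1=44 S2=56 S3=24 blocked=[]
Op 7: conn=53 S1=26 S2=56 S3=24 blocked=[]
Op 8: conn=45 S1=18 S2=56 S3=24 blocked=[]
Op 9: conn=45 S1=18 S2=56 S3=31 blocked=[]
Op 10: conn=68 S1=18 S2=56 S3=31 blocked=[]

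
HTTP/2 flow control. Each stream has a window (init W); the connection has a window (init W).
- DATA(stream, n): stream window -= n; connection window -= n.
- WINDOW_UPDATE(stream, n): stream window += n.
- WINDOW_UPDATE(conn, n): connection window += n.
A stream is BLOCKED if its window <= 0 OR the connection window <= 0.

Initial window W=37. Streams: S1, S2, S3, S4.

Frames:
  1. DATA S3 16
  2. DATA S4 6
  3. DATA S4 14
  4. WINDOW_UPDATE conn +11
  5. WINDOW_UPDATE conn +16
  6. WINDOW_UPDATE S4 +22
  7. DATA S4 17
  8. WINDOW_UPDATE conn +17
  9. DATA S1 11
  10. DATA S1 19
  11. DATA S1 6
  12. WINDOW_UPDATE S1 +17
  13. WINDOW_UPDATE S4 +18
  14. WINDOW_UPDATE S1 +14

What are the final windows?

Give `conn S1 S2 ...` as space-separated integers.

Answer: -8 32 37 21 40

Derivation:
Op 1: conn=21 S1=37 S2=37 S3=21 S4=37 blocked=[]
Op 2: conn=15 S1=37 S2=37 S3=21 S4=31 blocked=[]
Op 3: conn=1 S1=37 S2=37 S3=21 S4=17 blocked=[]
Op 4: conn=12 S1=37 S2=37 S3=21 S4=17 blocked=[]
Op 5: conn=28 S1=37 S2=37 S3=21 S4=17 blocked=[]
Op 6: conn=28 S1=37 S2=37 S3=21 S4=39 blocked=[]
Op 7: conn=11 S1=37 S2=37 S3=21 S4=22 blocked=[]
Op 8: conn=28 S1=37 S2=37 S3=21 S4=22 blocked=[]
Op 9: conn=17 S1=26 S2=37 S3=21 S4=22 blocked=[]
Op 10: conn=-2 S1=7 S2=37 S3=21 S4=22 blocked=[1, 2, 3, 4]
Op 11: conn=-8 S1=1 S2=37 S3=21 S4=22 blocked=[1, 2, 3, 4]
Op 12: conn=-8 S1=18 S2=37 S3=21 S4=22 blocked=[1, 2, 3, 4]
Op 13: conn=-8 S1=18 S2=37 S3=21 S4=40 blocked=[1, 2, 3, 4]
Op 14: conn=-8 S1=32 S2=37 S3=21 S4=40 blocked=[1, 2, 3, 4]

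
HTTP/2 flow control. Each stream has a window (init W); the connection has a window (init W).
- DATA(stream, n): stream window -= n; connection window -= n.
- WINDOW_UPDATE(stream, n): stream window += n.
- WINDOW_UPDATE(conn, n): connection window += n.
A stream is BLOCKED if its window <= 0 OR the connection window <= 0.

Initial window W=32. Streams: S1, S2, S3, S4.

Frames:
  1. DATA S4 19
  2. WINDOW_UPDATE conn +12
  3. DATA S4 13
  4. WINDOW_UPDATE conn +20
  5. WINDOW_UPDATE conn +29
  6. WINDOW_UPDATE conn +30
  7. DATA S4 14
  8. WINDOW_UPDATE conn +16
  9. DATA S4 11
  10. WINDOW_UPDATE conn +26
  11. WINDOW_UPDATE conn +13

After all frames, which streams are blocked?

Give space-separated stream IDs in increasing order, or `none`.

Op 1: conn=13 S1=32 S2=32 S3=32 S4=13 blocked=[]
Op 2: conn=25 S1=32 S2=32 S3=32 S4=13 blocked=[]
Op 3: conn=12 S1=32 S2=32 S3=32 S4=0 blocked=[4]
Op 4: conn=32 S1=32 S2=32 S3=32 S4=0 blocked=[4]
Op 5: conn=61 S1=32 S2=32 S3=32 S4=0 blocked=[4]
Op 6: conn=91 S1=32 S2=32 S3=32 S4=0 blocked=[4]
Op 7: conn=77 S1=32 S2=32 S3=32 S4=-14 blocked=[4]
Op 8: conn=93 S1=32 S2=32 S3=32 S4=-14 blocked=[4]
Op 9: conn=82 S1=32 S2=32 S3=32 S4=-25 blocked=[4]
Op 10: conn=108 S1=32 S2=32 S3=32 S4=-25 blocked=[4]
Op 11: conn=121 S1=32 S2=32 S3=32 S4=-25 blocked=[4]

Answer: S4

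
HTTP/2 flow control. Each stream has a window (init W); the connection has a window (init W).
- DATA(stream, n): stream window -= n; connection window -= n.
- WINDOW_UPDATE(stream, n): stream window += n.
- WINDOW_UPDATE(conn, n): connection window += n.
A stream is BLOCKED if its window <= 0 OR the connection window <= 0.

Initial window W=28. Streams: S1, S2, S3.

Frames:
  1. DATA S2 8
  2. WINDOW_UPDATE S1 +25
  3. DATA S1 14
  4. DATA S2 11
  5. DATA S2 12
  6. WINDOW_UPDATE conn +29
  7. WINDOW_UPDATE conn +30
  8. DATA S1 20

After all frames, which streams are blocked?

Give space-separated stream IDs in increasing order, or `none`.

Op 1: conn=20 S1=28 S2=20 S3=28 blocked=[]
Op 2: conn=20 S1=53 S2=20 S3=28 blocked=[]
Op 3: conn=6 S1=39 S2=20 S3=28 blocked=[]
Op 4: conn=-5 S1=39 S2=9 S3=28 blocked=[1, 2, 3]
Op 5: conn=-17 S1=39 S2=-3 S3=28 blocked=[1, 2, 3]
Op 6: conn=12 S1=39 S2=-3 S3=28 blocked=[2]
Op 7: conn=42 S1=39 S2=-3 S3=28 blocked=[2]
Op 8: conn=22 S1=19 S2=-3 S3=28 blocked=[2]

Answer: S2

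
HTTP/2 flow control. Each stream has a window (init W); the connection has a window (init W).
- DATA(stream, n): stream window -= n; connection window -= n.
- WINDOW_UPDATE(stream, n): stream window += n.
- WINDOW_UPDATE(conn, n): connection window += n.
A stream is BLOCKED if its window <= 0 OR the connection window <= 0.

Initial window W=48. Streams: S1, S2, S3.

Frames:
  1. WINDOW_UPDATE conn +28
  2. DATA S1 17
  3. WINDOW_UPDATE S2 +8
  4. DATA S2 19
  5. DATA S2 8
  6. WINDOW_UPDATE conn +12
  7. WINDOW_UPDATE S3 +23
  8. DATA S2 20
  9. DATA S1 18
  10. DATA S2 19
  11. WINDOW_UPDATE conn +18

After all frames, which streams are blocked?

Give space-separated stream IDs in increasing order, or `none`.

Answer: S2

Derivation:
Op 1: conn=76 S1=48 S2=48 S3=48 blocked=[]
Op 2: conn=59 S1=31 S2=48 S3=48 blocked=[]
Op 3: conn=59 S1=31 S2=56 S3=48 blocked=[]
Op 4: conn=40 S1=31 S2=37 S3=48 blocked=[]
Op 5: conn=32 S1=31 S2=29 S3=48 blocked=[]
Op 6: conn=44 S1=31 S2=29 S3=48 blocked=[]
Op 7: conn=44 S1=31 S2=29 S3=71 blocked=[]
Op 8: conn=24 S1=31 S2=9 S3=71 blocked=[]
Op 9: conn=6 S1=13 S2=9 S3=71 blocked=[]
Op 10: conn=-13 S1=13 S2=-10 S3=71 blocked=[1, 2, 3]
Op 11: conn=5 S1=13 S2=-10 S3=71 blocked=[2]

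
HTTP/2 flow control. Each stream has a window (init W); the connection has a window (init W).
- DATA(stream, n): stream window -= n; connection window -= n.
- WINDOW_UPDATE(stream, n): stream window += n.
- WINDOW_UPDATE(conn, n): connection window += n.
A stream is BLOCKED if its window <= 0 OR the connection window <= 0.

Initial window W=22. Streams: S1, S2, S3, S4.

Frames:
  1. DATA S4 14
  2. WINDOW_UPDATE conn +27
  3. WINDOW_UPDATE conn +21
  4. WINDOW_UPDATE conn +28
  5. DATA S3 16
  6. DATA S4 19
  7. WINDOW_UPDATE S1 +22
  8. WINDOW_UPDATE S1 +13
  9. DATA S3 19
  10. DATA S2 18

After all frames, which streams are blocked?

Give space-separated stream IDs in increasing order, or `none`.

Op 1: conn=8 S1=22 S2=22 S3=22 S4=8 blocked=[]
Op 2: conn=35 S1=22 S2=22 S3=22 S4=8 blocked=[]
Op 3: conn=56 S1=22 S2=22 S3=22 S4=8 blocked=[]
Op 4: conn=84 S1=22 S2=22 S3=22 S4=8 blocked=[]
Op 5: conn=68 S1=22 S2=22 S3=6 S4=8 blocked=[]
Op 6: conn=49 S1=22 S2=22 S3=6 S4=-11 blocked=[4]
Op 7: conn=49 S1=44 S2=22 S3=6 S4=-11 blocked=[4]
Op 8: conn=49 S1=57 S2=22 S3=6 S4=-11 blocked=[4]
Op 9: conn=30 S1=57 S2=22 S3=-13 S4=-11 blocked=[3, 4]
Op 10: conn=12 S1=57 S2=4 S3=-13 S4=-11 blocked=[3, 4]

Answer: S3 S4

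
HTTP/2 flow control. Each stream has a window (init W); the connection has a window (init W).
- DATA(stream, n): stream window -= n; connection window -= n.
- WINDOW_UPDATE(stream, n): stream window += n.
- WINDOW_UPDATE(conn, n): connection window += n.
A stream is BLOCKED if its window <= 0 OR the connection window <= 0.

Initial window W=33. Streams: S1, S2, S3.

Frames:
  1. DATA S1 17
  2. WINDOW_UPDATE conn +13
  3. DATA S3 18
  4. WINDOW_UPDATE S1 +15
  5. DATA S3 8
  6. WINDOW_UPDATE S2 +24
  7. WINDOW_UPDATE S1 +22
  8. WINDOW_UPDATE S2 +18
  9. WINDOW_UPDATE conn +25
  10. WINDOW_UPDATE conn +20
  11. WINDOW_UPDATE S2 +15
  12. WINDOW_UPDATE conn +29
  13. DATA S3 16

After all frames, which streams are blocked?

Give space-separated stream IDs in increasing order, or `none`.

Answer: S3

Derivation:
Op 1: conn=16 S1=16 S2=33 S3=33 blocked=[]
Op 2: conn=29 S1=16 S2=33 S3=33 blocked=[]
Op 3: conn=11 S1=16 S2=33 S3=15 blocked=[]
Op 4: conn=11 S1=31 S2=33 S3=15 blocked=[]
Op 5: conn=3 S1=31 S2=33 S3=7 blocked=[]
Op 6: conn=3 S1=31 S2=57 S3=7 blocked=[]
Op 7: conn=3 S1=53 S2=57 S3=7 blocked=[]
Op 8: conn=3 S1=53 S2=75 S3=7 blocked=[]
Op 9: conn=28 S1=53 S2=75 S3=7 blocked=[]
Op 10: conn=48 S1=53 S2=75 S3=7 blocked=[]
Op 11: conn=48 S1=53 S2=90 S3=7 blocked=[]
Op 12: conn=77 S1=53 S2=90 S3=7 blocked=[]
Op 13: conn=61 S1=53 S2=90 S3=-9 blocked=[3]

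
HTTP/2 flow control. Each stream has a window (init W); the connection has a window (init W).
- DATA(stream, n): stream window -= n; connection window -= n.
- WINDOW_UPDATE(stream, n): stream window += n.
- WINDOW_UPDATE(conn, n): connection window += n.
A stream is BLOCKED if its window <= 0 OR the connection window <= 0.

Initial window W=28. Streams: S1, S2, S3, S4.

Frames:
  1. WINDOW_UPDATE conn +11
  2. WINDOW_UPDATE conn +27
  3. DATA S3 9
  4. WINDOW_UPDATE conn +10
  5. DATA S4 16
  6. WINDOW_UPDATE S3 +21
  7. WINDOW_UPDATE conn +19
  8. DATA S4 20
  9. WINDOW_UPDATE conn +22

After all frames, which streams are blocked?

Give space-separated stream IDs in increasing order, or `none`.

Answer: S4

Derivation:
Op 1: conn=39 S1=28 S2=28 S3=28 S4=28 blocked=[]
Op 2: conn=66 S1=28 S2=28 S3=28 S4=28 blocked=[]
Op 3: conn=57 S1=28 S2=28 S3=19 S4=28 blocked=[]
Op 4: conn=67 S1=28 S2=28 S3=19 S4=28 blocked=[]
Op 5: conn=51 S1=28 S2=28 S3=19 S4=12 blocked=[]
Op 6: conn=51 S1=28 S2=28 S3=40 S4=12 blocked=[]
Op 7: conn=70 S1=28 S2=28 S3=40 S4=12 blocked=[]
Op 8: conn=50 S1=28 S2=28 S3=40 S4=-8 blocked=[4]
Op 9: conn=72 S1=28 S2=28 S3=40 S4=-8 blocked=[4]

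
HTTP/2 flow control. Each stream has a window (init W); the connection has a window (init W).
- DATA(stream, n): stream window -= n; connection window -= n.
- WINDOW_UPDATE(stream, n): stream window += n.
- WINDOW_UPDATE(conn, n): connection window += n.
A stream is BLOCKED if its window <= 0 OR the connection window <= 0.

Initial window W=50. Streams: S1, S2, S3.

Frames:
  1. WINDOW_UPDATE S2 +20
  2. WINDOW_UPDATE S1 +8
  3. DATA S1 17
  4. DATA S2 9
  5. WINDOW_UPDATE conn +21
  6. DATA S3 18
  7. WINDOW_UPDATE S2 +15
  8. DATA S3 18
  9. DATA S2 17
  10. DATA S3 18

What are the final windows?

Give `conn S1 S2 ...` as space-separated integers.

Answer: -26 41 59 -4

Derivation:
Op 1: conn=50 S1=50 S2=70 S3=50 blocked=[]
Op 2: conn=50 S1=58 S2=70 S3=50 blocked=[]
Op 3: conn=33 S1=41 S2=70 S3=50 blocked=[]
Op 4: conn=24 S1=41 S2=61 S3=50 blocked=[]
Op 5: conn=45 S1=41 S2=61 S3=50 blocked=[]
Op 6: conn=27 S1=41 S2=61 S3=32 blocked=[]
Op 7: conn=27 S1=41 S2=76 S3=32 blocked=[]
Op 8: conn=9 S1=41 S2=76 S3=14 blocked=[]
Op 9: conn=-8 S1=41 S2=59 S3=14 blocked=[1, 2, 3]
Op 10: conn=-26 S1=41 S2=59 S3=-4 blocked=[1, 2, 3]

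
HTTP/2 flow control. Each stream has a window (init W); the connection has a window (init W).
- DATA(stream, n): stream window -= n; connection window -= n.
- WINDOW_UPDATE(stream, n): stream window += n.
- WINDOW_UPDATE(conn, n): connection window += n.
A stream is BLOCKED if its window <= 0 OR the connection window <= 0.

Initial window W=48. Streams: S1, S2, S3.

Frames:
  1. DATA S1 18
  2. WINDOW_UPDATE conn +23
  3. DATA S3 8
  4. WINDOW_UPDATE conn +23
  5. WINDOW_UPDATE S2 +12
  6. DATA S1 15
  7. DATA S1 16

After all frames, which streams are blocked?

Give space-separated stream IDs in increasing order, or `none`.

Answer: S1

Derivation:
Op 1: conn=30 S1=30 S2=48 S3=48 blocked=[]
Op 2: conn=53 S1=30 S2=48 S3=48 blocked=[]
Op 3: conn=45 S1=30 S2=48 S3=40 blocked=[]
Op 4: conn=68 S1=30 S2=48 S3=40 blocked=[]
Op 5: conn=68 S1=30 S2=60 S3=40 blocked=[]
Op 6: conn=53 S1=15 S2=60 S3=40 blocked=[]
Op 7: conn=37 S1=-1 S2=60 S3=40 blocked=[1]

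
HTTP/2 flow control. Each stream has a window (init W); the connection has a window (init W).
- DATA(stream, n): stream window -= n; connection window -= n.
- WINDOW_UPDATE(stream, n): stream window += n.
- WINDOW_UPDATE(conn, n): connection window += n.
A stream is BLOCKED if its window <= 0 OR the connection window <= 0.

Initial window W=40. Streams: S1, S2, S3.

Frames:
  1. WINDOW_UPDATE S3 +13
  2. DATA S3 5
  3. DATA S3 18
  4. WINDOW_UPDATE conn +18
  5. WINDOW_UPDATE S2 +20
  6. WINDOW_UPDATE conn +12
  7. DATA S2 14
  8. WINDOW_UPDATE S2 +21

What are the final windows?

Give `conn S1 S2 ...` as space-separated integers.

Op 1: conn=40 S1=40 S2=40 S3=53 blocked=[]
Op 2: conn=35 S1=40 S2=40 S3=48 blocked=[]
Op 3: conn=17 S1=40 S2=40 S3=30 blocked=[]
Op 4: conn=35 S1=40 S2=40 S3=30 blocked=[]
Op 5: conn=35 S1=40 S2=60 S3=30 blocked=[]
Op 6: conn=47 S1=40 S2=60 S3=30 blocked=[]
Op 7: conn=33 S1=40 S2=46 S3=30 blocked=[]
Op 8: conn=33 S1=40 S2=67 S3=30 blocked=[]

Answer: 33 40 67 30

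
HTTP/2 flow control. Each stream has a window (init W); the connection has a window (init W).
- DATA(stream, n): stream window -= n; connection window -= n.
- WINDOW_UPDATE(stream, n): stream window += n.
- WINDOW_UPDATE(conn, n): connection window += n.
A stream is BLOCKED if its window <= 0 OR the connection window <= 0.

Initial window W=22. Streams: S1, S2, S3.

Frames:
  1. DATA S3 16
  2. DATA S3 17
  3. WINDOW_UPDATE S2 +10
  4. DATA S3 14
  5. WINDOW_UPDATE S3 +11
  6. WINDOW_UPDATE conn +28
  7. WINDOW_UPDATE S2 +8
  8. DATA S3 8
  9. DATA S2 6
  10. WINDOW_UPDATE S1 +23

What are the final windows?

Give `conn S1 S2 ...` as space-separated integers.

Answer: -11 45 34 -22

Derivation:
Op 1: conn=6 S1=22 S2=22 S3=6 blocked=[]
Op 2: conn=-11 S1=22 S2=22 S3=-11 blocked=[1, 2, 3]
Op 3: conn=-11 S1=22 S2=32 S3=-11 blocked=[1, 2, 3]
Op 4: conn=-25 S1=22 S2=32 S3=-25 blocked=[1, 2, 3]
Op 5: conn=-25 S1=22 S2=32 S3=-14 blocked=[1, 2, 3]
Op 6: conn=3 S1=22 S2=32 S3=-14 blocked=[3]
Op 7: conn=3 S1=22 S2=40 S3=-14 blocked=[3]
Op 8: conn=-5 S1=22 S2=40 S3=-22 blocked=[1, 2, 3]
Op 9: conn=-11 S1=22 S2=34 S3=-22 blocked=[1, 2, 3]
Op 10: conn=-11 S1=45 S2=34 S3=-22 blocked=[1, 2, 3]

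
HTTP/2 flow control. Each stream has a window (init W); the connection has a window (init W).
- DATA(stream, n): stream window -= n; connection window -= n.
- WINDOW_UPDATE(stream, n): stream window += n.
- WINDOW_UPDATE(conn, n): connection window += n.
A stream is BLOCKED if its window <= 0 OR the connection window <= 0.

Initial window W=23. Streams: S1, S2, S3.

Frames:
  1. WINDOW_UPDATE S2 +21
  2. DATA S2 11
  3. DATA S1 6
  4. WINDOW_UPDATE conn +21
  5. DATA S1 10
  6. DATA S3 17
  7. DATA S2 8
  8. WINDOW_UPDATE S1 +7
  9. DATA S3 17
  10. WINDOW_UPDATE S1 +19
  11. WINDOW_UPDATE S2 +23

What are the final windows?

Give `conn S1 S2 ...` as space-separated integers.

Op 1: conn=23 S1=23 S2=44 S3=23 blocked=[]
Op 2: conn=12 S1=23 S2=33 S3=23 blocked=[]
Op 3: conn=6 S1=17 S2=33 S3=23 blocked=[]
Op 4: conn=27 S1=17 S2=33 S3=23 blocked=[]
Op 5: conn=17 S1=7 S2=33 S3=23 blocked=[]
Op 6: conn=0 S1=7 S2=33 S3=6 blocked=[1, 2, 3]
Op 7: conn=-8 S1=7 S2=25 S3=6 blocked=[1, 2, 3]
Op 8: conn=-8 S1=14 S2=25 S3=6 blocked=[1, 2, 3]
Op 9: conn=-25 S1=14 S2=25 S3=-11 blocked=[1, 2, 3]
Op 10: conn=-25 S1=33 S2=25 S3=-11 blocked=[1, 2, 3]
Op 11: conn=-25 S1=33 S2=48 S3=-11 blocked=[1, 2, 3]

Answer: -25 33 48 -11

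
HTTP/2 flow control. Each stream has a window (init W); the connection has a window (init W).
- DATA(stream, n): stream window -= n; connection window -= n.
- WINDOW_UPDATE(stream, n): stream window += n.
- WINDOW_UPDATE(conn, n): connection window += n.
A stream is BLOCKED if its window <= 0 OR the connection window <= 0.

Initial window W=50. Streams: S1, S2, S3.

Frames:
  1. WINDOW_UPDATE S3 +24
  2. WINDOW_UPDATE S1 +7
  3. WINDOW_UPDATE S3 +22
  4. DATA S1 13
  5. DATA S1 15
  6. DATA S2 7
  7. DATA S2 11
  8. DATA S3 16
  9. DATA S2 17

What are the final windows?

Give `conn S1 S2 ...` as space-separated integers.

Answer: -29 29 15 80

Derivation:
Op 1: conn=50 S1=50 S2=50 S3=74 blocked=[]
Op 2: conn=50 S1=57 S2=50 S3=74 blocked=[]
Op 3: conn=50 S1=57 S2=50 S3=96 blocked=[]
Op 4: conn=37 S1=44 S2=50 S3=96 blocked=[]
Op 5: conn=22 S1=29 S2=50 S3=96 blocked=[]
Op 6: conn=15 S1=29 S2=43 S3=96 blocked=[]
Op 7: conn=4 S1=29 S2=32 S3=96 blocked=[]
Op 8: conn=-12 S1=29 S2=32 S3=80 blocked=[1, 2, 3]
Op 9: conn=-29 S1=29 S2=15 S3=80 blocked=[1, 2, 3]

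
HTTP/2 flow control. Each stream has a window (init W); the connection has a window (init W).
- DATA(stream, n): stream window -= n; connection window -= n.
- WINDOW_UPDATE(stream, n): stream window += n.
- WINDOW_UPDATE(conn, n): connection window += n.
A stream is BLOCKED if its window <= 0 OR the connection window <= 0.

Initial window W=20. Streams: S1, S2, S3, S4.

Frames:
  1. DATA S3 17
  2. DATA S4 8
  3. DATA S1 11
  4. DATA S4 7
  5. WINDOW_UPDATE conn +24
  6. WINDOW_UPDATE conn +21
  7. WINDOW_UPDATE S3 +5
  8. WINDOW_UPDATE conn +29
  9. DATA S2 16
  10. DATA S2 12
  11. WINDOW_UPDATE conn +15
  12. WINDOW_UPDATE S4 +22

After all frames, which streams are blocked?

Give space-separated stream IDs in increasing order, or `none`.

Op 1: conn=3 S1=20 S2=20 S3=3 S4=20 blocked=[]
Op 2: conn=-5 S1=20 S2=20 S3=3 S4=12 blocked=[1, 2, 3, 4]
Op 3: conn=-16 S1=9 S2=20 S3=3 S4=12 blocked=[1, 2, 3, 4]
Op 4: conn=-23 S1=9 S2=20 S3=3 S4=5 blocked=[1, 2, 3, 4]
Op 5: conn=1 S1=9 S2=20 S3=3 S4=5 blocked=[]
Op 6: conn=22 S1=9 S2=20 S3=3 S4=5 blocked=[]
Op 7: conn=22 S1=9 S2=20 S3=8 S4=5 blocked=[]
Op 8: conn=51 S1=9 S2=20 S3=8 S4=5 blocked=[]
Op 9: conn=35 S1=9 S2=4 S3=8 S4=5 blocked=[]
Op 10: conn=23 S1=9 S2=-8 S3=8 S4=5 blocked=[2]
Op 11: conn=38 S1=9 S2=-8 S3=8 S4=5 blocked=[2]
Op 12: conn=38 S1=9 S2=-8 S3=8 S4=27 blocked=[2]

Answer: S2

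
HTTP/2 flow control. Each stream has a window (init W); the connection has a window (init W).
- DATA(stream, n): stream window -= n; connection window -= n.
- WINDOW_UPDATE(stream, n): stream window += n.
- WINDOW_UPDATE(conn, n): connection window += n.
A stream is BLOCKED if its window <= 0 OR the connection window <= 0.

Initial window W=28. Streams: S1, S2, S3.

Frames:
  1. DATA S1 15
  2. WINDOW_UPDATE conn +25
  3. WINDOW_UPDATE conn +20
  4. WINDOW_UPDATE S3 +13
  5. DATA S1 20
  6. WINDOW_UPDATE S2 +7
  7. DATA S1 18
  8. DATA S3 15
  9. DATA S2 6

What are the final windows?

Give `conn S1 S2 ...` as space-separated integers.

Op 1: conn=13 S1=13 S2=28 S3=28 blocked=[]
Op 2: conn=38 S1=13 S2=28 S3=28 blocked=[]
Op 3: conn=58 S1=13 S2=28 S3=28 blocked=[]
Op 4: conn=58 S1=13 S2=28 S3=41 blocked=[]
Op 5: conn=38 S1=-7 S2=28 S3=41 blocked=[1]
Op 6: conn=38 S1=-7 S2=35 S3=41 blocked=[1]
Op 7: conn=20 S1=-25 S2=35 S3=41 blocked=[1]
Op 8: conn=5 S1=-25 S2=35 S3=26 blocked=[1]
Op 9: conn=-1 S1=-25 S2=29 S3=26 blocked=[1, 2, 3]

Answer: -1 -25 29 26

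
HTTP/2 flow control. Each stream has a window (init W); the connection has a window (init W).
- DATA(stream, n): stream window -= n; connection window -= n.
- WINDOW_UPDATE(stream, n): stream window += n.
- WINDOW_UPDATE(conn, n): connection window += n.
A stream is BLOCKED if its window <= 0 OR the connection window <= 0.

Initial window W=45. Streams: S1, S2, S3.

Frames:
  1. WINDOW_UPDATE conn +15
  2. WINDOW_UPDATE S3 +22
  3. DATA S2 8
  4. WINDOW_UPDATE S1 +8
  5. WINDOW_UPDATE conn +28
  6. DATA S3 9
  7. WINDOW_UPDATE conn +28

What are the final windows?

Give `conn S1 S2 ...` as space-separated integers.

Op 1: conn=60 S1=45 S2=45 S3=45 blocked=[]
Op 2: conn=60 S1=45 S2=45 S3=67 blocked=[]
Op 3: conn=52 S1=45 S2=37 S3=67 blocked=[]
Op 4: conn=52 S1=53 S2=37 S3=67 blocked=[]
Op 5: conn=80 S1=53 S2=37 S3=67 blocked=[]
Op 6: conn=71 S1=53 S2=37 S3=58 blocked=[]
Op 7: conn=99 S1=53 S2=37 S3=58 blocked=[]

Answer: 99 53 37 58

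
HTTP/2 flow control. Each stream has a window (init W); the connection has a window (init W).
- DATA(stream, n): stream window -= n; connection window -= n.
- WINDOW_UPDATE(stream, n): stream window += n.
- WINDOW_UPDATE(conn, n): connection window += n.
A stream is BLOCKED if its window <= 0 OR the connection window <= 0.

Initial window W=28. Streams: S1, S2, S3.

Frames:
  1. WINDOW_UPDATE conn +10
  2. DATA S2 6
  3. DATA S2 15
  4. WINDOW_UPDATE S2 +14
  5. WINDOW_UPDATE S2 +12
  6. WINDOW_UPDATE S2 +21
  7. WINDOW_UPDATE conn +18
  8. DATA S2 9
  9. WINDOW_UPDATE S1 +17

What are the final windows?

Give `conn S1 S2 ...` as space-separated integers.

Answer: 26 45 45 28

Derivation:
Op 1: conn=38 S1=28 S2=28 S3=28 blocked=[]
Op 2: conn=32 S1=28 S2=22 S3=28 blocked=[]
Op 3: conn=17 S1=28 S2=7 S3=28 blocked=[]
Op 4: conn=17 S1=28 S2=21 S3=28 blocked=[]
Op 5: conn=17 S1=28 S2=33 S3=28 blocked=[]
Op 6: conn=17 S1=28 S2=54 S3=28 blocked=[]
Op 7: conn=35 S1=28 S2=54 S3=28 blocked=[]
Op 8: conn=26 S1=28 S2=45 S3=28 blocked=[]
Op 9: conn=26 S1=45 S2=45 S3=28 blocked=[]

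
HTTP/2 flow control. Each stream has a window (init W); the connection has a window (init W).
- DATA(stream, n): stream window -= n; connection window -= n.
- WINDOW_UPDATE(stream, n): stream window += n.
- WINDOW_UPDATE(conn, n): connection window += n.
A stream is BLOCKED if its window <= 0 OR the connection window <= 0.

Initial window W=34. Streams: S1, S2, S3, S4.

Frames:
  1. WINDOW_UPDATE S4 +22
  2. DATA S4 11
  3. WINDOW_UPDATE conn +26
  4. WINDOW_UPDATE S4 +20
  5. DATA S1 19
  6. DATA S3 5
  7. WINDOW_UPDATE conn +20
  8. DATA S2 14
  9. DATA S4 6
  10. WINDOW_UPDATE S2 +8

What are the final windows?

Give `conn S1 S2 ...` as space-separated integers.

Op 1: conn=34 S1=34 S2=34 S3=34 S4=56 blocked=[]
Op 2: conn=23 S1=34 S2=34 S3=34 S4=45 blocked=[]
Op 3: conn=49 S1=34 S2=34 S3=34 S4=45 blocked=[]
Op 4: conn=49 S1=34 S2=34 S3=34 S4=65 blocked=[]
Op 5: conn=30 S1=15 S2=34 S3=34 S4=65 blocked=[]
Op 6: conn=25 S1=15 S2=34 S3=29 S4=65 blocked=[]
Op 7: conn=45 S1=15 S2=34 S3=29 S4=65 blocked=[]
Op 8: conn=31 S1=15 S2=20 S3=29 S4=65 blocked=[]
Op 9: conn=25 S1=15 S2=20 S3=29 S4=59 blocked=[]
Op 10: conn=25 S1=15 S2=28 S3=29 S4=59 blocked=[]

Answer: 25 15 28 29 59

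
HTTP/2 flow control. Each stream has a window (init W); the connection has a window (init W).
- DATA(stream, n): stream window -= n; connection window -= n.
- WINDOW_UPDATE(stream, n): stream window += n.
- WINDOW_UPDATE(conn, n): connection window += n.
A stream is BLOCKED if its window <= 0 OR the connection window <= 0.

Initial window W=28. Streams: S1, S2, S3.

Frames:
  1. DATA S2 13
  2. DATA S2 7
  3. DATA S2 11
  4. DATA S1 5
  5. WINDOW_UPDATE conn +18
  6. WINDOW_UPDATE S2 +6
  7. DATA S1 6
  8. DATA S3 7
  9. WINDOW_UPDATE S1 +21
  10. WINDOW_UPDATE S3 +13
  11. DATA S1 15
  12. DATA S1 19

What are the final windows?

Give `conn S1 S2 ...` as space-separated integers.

Answer: -37 4 3 34

Derivation:
Op 1: conn=15 S1=28 S2=15 S3=28 blocked=[]
Op 2: conn=8 S1=28 S2=8 S3=28 blocked=[]
Op 3: conn=-3 S1=28 S2=-3 S3=28 blocked=[1, 2, 3]
Op 4: conn=-8 S1=23 S2=-3 S3=28 blocked=[1, 2, 3]
Op 5: conn=10 S1=23 S2=-3 S3=28 blocked=[2]
Op 6: conn=10 S1=23 S2=3 S3=28 blocked=[]
Op 7: conn=4 S1=17 S2=3 S3=28 blocked=[]
Op 8: conn=-3 S1=17 S2=3 S3=21 blocked=[1, 2, 3]
Op 9: conn=-3 S1=38 S2=3 S3=21 blocked=[1, 2, 3]
Op 10: conn=-3 S1=38 S2=3 S3=34 blocked=[1, 2, 3]
Op 11: conn=-18 S1=23 S2=3 S3=34 blocked=[1, 2, 3]
Op 12: conn=-37 S1=4 S2=3 S3=34 blocked=[1, 2, 3]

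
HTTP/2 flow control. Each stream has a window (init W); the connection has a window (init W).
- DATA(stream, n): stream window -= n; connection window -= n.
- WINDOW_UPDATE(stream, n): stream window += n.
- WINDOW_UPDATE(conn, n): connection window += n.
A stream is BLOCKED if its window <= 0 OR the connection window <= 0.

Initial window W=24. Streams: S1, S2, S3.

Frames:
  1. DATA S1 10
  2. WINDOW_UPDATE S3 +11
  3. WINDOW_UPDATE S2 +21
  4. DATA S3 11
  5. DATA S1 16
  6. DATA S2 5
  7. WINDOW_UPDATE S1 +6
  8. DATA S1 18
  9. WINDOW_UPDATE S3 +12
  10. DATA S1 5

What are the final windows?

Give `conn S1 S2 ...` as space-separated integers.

Answer: -41 -19 40 36

Derivation:
Op 1: conn=14 S1=14 S2=24 S3=24 blocked=[]
Op 2: conn=14 S1=14 S2=24 S3=35 blocked=[]
Op 3: conn=14 S1=14 S2=45 S3=35 blocked=[]
Op 4: conn=3 S1=14 S2=45 S3=24 blocked=[]
Op 5: conn=-13 S1=-2 S2=45 S3=24 blocked=[1, 2, 3]
Op 6: conn=-18 S1=-2 S2=40 S3=24 blocked=[1, 2, 3]
Op 7: conn=-18 S1=4 S2=40 S3=24 blocked=[1, 2, 3]
Op 8: conn=-36 S1=-14 S2=40 S3=24 blocked=[1, 2, 3]
Op 9: conn=-36 S1=-14 S2=40 S3=36 blocked=[1, 2, 3]
Op 10: conn=-41 S1=-19 S2=40 S3=36 blocked=[1, 2, 3]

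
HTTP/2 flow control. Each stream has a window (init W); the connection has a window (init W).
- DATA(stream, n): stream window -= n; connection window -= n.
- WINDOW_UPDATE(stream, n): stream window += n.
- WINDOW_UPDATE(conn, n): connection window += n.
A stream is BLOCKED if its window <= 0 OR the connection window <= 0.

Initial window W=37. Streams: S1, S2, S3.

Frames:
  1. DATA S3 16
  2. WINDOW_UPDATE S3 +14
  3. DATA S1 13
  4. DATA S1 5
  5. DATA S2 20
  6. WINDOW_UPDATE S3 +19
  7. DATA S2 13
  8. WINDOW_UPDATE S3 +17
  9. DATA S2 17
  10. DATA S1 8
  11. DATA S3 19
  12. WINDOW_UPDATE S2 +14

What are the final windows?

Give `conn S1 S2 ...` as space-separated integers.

Op 1: conn=21 S1=37 S2=37 S3=21 blocked=[]
Op 2: conn=21 S1=37 S2=37 S3=35 blocked=[]
Op 3: conn=8 S1=24 S2=37 S3=35 blocked=[]
Op 4: conn=3 S1=19 S2=37 S3=35 blocked=[]
Op 5: conn=-17 S1=19 S2=17 S3=35 blocked=[1, 2, 3]
Op 6: conn=-17 S1=19 S2=17 S3=54 blocked=[1, 2, 3]
Op 7: conn=-30 S1=19 S2=4 S3=54 blocked=[1, 2, 3]
Op 8: conn=-30 S1=19 S2=4 S3=71 blocked=[1, 2, 3]
Op 9: conn=-47 S1=19 S2=-13 S3=71 blocked=[1, 2, 3]
Op 10: conn=-55 S1=11 S2=-13 S3=71 blocked=[1, 2, 3]
Op 11: conn=-74 S1=11 S2=-13 S3=52 blocked=[1, 2, 3]
Op 12: conn=-74 S1=11 S2=1 S3=52 blocked=[1, 2, 3]

Answer: -74 11 1 52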